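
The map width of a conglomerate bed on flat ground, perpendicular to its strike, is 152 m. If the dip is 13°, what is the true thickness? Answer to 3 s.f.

34.2 m

True thickness t = w · sin(dip) = 152 × sin 13°
t = 152 × 0.2250 = 34.193 m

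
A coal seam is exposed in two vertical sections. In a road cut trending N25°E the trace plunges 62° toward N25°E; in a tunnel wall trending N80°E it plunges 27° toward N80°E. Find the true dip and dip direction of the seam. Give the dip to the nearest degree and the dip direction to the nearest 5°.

Each apparent-dip line lies in the plane. As unit vectors (x east, y north, z up), v₁ plunges 62°→N25°E and v₂ plunges 27°→N80°E.
The plane normal is n = v₁ × v₂ ∝ (0.057, 0.685, 0.343).
tan δ = √(n_x²+n_y²)/n_z = 0.687/0.343, so δ = 63.5°.
Dip direction = azimuth of (n_x, n_y) = atan2(0.057, 0.685) = 5°.

true dip 63°, dip direction 005°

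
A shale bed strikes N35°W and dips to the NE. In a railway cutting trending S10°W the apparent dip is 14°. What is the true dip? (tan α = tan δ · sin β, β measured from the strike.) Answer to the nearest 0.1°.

The section is 45° from the strike.
tan δ = tan α / sin β = tan 14° / sin 45° = 0.2493 / 0.7071 = 0.3526
true dip = arctan 0.3526 = 19.42°

19.4°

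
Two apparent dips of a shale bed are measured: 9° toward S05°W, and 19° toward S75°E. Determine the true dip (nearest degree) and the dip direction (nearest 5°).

The two traces are lines in the plane: v₁ = (sin 185°·cos 9°, cos 185°·cos 9°, −sin 9°), v₂ = (sin 105°·cos 19°, cos 105°·cos 19°, −sin 19°).
The plane normal is n = v₁ × v₂ ∝ (0.282, -0.171, 0.920).
Dip δ = arctan(|n_h|/n_z) = arctan(0.330/0.920) = 19.7°.
Dip direction = azimuth of (n_x, n_y) = atan2(0.282, -0.171) = 121°.

true dip 20°, dip direction 120°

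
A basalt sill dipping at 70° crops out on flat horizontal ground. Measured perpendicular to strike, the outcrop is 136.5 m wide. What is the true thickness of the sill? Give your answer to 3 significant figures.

True thickness t = w · sin(dip) = 136.5 × sin 70°
t = 136.5 × 0.9397 = 128.268 m

128 m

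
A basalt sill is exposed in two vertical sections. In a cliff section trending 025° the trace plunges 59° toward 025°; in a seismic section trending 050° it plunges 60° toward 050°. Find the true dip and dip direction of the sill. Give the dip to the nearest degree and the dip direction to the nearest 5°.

Represent each trace as a vector plunging at its apparent dip toward its trend (east-north-up frame): v₁ = (0.218, 0.467, -0.857), v₂ = (0.383, 0.321, -0.866).
Cross product v₁ × v₂ gives the pole to the plane: n ∝ (0.129, 0.140, 0.109).
tan δ = √(n_x²+n_y²)/n_z = 0.190/0.109, so δ = 60.2°.
Dip direction = azimuth of (n_x, n_y) = atan2(0.129, 0.140) = 43°.

true dip 60°, dip direction 045°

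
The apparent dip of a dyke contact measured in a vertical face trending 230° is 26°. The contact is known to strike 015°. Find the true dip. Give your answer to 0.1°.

40.4°

β = acute angle between strike 015° and section 230° = 35°.
tan(true dip) = tan 26° / sin 35° = 0.8503
true dip = arctan 0.8503 = 40.38°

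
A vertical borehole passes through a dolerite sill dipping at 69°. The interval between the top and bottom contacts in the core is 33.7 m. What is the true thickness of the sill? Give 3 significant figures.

12.1 m

True thickness t = h · cos(dip) = 33.7 × cos 69°
t = 33.7 × 0.3584 = 12.077 m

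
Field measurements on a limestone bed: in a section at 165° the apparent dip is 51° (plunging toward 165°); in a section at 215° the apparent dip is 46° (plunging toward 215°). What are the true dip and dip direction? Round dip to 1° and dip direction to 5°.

true dip 52°, dip direction 180°

Represent each trace as a vector plunging at its apparent dip toward its trend (east-north-up frame): v₁ = (0.163, -0.608, -0.777), v₂ = (-0.398, -0.569, -0.719).
n = v₁ × v₂ = (0.005, -0.427, 0.335) (taken with n_z > 0).
Dip δ = arctan(|n_h|/n_z) = arctan(0.427/0.335) = 51.9°.
Dip direction = atan2(0.005, -0.427) = 179° (azimuth of n's horizontal projection).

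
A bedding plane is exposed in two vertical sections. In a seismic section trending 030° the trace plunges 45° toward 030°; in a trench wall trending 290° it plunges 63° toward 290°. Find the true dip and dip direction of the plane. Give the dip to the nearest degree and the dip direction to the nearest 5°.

The two traces are lines in the plane: v₁ = (sin 30°·cos 45°, cos 30°·cos 45°, −sin 45°), v₂ = (sin 290°·cos 63°, cos 290°·cos 63°, −sin 63°).
n = v₁ × v₂ = (-0.436, 0.617, 0.316) (taken with n_z > 0).
True dip = arccos(n_z / |n|) = arccos(0.3862) = 67.3°.
Dip direction = azimuth of (n_x, n_y) = atan2(-0.436, 0.617) = 325°.

true dip 67°, dip direction 325°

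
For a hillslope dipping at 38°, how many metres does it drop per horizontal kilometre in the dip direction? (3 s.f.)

drop per km = 1000 × tan 38° = 1000 × 0.7813

781 m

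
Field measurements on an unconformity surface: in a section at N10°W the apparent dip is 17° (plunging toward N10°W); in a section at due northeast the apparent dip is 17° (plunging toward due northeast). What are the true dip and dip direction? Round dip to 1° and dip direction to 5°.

true dip 19°, dip direction 015°

The two traces are lines in the plane: v₁ = (sin 350°·cos 17°, cos 350°·cos 17°, −sin 17°), v₂ = (sin 45°·cos 17°, cos 45°·cos 17°, −sin 17°).
n = v₁ × v₂ = (0.078, 0.246, 0.749) (taken with n_z > 0).
tan δ = √(n_x²+n_y²)/n_z = 0.258/0.749, so δ = 19.0°.
The horizontal component of n points toward azimuth atan2(n_x, n_y) = 17°, the dip direction.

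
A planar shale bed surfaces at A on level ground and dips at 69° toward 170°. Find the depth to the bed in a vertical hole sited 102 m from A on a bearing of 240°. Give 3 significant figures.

90.9 m

The hole lies 70° from the dip direction, so the down-dip offset is 102 × cos 70° = 34.89 m.
Depth = down-dip offset × tan(dip) = 34.89 × tan 69° = 34.89 × 2.6051
Depth = 90.88 m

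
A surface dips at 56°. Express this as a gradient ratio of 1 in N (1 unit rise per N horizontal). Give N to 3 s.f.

1 in 0.675

1 : N means tan θ = 1/N, so N = 1/tan 56° = 1/1.4826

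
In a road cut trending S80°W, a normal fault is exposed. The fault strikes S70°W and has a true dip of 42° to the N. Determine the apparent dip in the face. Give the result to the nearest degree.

9°

The section lies 10° from the strike.
tan α = tan 42° × sin 10° = 0.9004 × 0.1736 = 0.1564
α = arctan(0.1564) = 8.89°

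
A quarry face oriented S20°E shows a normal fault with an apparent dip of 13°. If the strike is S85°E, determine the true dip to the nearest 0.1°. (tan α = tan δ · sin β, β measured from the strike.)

14.3°

β = acute angle between strike S85°E and section S20°E = 65°.
tan(true dip) = tan 13° / sin 65° = 0.2547
δ = arctan(0.2547) = 14.29°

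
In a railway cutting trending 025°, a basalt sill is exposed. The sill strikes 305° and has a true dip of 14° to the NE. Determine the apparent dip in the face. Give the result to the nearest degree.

The strike is 305° and the section trends 025°; the acute angle between them is β = 80°.
tan α = tan 14° × sin 80° = 0.2493 × 0.9848 = 0.2455
apparent dip = arctan 0.2455 = 13.80°

14°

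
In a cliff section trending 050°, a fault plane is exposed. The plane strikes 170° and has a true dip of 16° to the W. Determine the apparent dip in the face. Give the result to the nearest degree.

The section lies 60° from the strike.
tan α = tan 16° × sin 60° = 0.2867 × 0.8660 = 0.2483
apparent dip = arctan 0.2483 = 13.95°

14°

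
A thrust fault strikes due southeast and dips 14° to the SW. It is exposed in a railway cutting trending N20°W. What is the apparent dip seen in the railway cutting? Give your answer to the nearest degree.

6°

The section lies 25° from the strike.
tan(apparent dip) = tan 14° · sin 25° = 0.1054
α = arctan(0.1054) = 6.02°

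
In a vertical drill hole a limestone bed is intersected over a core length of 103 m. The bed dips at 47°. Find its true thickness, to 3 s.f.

70.2 m

True thickness t = h · cos(dip) = 103 × cos 47°
t = 103 × 0.6820 = 70.246 m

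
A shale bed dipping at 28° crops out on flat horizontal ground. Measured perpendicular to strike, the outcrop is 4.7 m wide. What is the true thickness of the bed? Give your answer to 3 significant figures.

True thickness t = w · sin(dip) = 4.7 × sin 28°
t = 4.7 × 0.4695 = 2.207 m

2.21 m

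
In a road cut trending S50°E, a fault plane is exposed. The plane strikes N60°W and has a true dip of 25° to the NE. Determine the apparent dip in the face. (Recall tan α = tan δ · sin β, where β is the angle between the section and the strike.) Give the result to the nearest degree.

5°

The section lies 10° from the strike.
tan α = tan 25° × sin 10° = 0.4663 × 0.1736 = 0.0810
α = arctan(0.0810) = 4.63°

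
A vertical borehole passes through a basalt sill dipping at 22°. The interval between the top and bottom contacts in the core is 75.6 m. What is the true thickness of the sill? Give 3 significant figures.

True thickness t = h · cos(dip) = 75.6 × cos 22°
t = 75.6 × 0.9272 = 70.095 m

70.1 m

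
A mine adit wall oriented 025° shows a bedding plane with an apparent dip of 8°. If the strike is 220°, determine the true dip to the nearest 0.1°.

β = acute angle between strike 220° and section 025° = 15°.
tan(true dip) = tan 8° / sin 15° = 0.5430
δ = arctan(0.5430) = 28.50°

28.5°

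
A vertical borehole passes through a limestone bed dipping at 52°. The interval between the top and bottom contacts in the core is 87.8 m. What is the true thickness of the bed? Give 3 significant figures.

True thickness t = h · cos(dip) = 87.8 × cos 52°
t = 87.8 × 0.6157 = 54.055 m

54.1 m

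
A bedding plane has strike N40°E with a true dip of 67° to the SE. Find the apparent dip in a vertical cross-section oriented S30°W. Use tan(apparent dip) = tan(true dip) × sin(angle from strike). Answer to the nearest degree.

22°

The strike is N40°E and the section trends S30°W; the acute angle between them is β = 10°.
tan(apparent dip) = tan 67° · sin 10° = 0.4091
apparent dip = arctan 0.4091 = 22.25°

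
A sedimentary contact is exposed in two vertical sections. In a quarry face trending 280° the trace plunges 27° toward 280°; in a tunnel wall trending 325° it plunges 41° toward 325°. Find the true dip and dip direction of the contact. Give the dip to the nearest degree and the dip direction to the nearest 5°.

The two traces are lines in the plane: v₁ = (sin 280°·cos 27°, cos 280°·cos 27°, −sin 27°), v₂ = (sin 325°·cos 41°, cos 325°·cos 41°, −sin 41°).
The plane normal is n = v₁ × v₂ ∝ (-0.179, 0.379, 0.475).
True dip = arccos(n_z / |n|) = arccos(0.7500) = 41.4°.
The horizontal component of n points toward azimuth atan2(n_x, n_y) = 335°, the dip direction.

true dip 41°, dip direction 335°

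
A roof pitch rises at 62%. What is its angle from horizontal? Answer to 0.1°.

31.8°

tan θ = 62/100 = 0.6200
θ = arctan(0.6200) = 31.80°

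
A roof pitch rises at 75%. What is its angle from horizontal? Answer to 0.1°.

36.9°

tan θ = 75/100 = 0.7500
θ = arctan(0.7500) = 36.87°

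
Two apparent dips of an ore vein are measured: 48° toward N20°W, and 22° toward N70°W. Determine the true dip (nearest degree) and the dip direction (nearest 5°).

Each apparent-dip line lies in the plane. As unit vectors (x east, y north, z up), v₁ plunges 48°→N20°W and v₂ plunges 22°→N70°W.
Cross product v₁ × v₂ gives the pole to the plane: n ∝ (0.000, 0.562, 0.475).
tan δ = √(n_x²+n_y²)/n_z = 0.562/0.475, so δ = 49.8°.
Dip direction = atan2(0.000, 0.562) = 0° (azimuth of n's horizontal projection).

true dip 50°, dip direction 000°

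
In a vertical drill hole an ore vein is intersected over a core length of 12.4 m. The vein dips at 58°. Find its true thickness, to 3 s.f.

True thickness t = h · cos(dip) = 12.4 × cos 58°
t = 12.4 × 0.5299 = 6.571 m

6.57 m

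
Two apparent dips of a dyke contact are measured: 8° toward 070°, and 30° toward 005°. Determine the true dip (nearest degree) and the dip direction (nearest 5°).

Each apparent-dip line lies in the plane. As unit vectors (x east, y north, z up), v₁ plunges 8°→070° and v₂ plunges 30°→005°.
The plane normal is n = v₁ × v₂ ∝ (-0.049, 0.455, 0.777).
tan δ = √(n_x²+n_y²)/n_z = 0.457/0.777, so δ = 30.5°.
Dip direction = atan2(-0.049, 0.455) = 354° (azimuth of n's horizontal projection).

true dip 30°, dip direction 355°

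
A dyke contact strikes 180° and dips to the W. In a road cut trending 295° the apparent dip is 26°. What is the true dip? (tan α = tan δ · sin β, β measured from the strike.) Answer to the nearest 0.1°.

The section is 65° from the strike.
tan(true dip) = tan 26° / sin 65° = 0.5382
true dip = arctan 0.5382 = 28.29°

28.3°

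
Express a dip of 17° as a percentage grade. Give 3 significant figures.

grade % = 100 × tan 17° = 100 × 0.3057

30.6%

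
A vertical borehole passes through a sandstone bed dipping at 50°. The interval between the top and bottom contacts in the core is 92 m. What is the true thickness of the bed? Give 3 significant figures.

59.1 m

True thickness t = h · cos(dip) = 92 × cos 50°
t = 92 × 0.6428 = 59.136 m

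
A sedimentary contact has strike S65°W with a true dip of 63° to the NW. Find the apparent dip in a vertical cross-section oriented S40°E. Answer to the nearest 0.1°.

The section lies 75° from the strike.
tan α = tan 63° × sin 75° = 1.9626 × 0.9659 = 1.8957
apparent dip = arctan 1.8957 = 62.19°

62.2°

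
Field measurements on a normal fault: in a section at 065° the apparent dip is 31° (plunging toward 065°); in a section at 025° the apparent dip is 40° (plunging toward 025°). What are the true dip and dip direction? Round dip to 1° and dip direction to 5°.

true dip 40°, dip direction 020°

Represent each trace as a vector plunging at its apparent dip toward its trend (east-north-up frame): v₁ = (0.777, 0.362, -0.515), v₂ = (0.324, 0.694, -0.643).
Cross product v₁ × v₂ gives the pole to the plane: n ∝ (0.125, 0.333, 0.422).
Dip δ = arctan(|n_h|/n_z) = arctan(0.355/0.422) = 40.1°.
The horizontal component of n points toward azimuth atan2(n_x, n_y) = 21°, the dip direction.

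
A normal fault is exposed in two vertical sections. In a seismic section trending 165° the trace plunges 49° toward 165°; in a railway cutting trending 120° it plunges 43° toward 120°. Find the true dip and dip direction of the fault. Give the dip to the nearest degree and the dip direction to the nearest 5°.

true dip 49°, dip direction 155°

Represent each trace as a vector plunging at its apparent dip toward its trend (east-north-up frame): v₁ = (0.170, -0.634, -0.755), v₂ = (0.633, -0.366, -0.682).
The plane normal is n = v₁ × v₂ ∝ (0.156, -0.362, 0.339).
Dip δ = arctan(|n_h|/n_z) = arctan(0.394/0.339) = 49.3°.
Dip direction = atan2(0.156, -0.362) = 157° (azimuth of n's horizontal projection).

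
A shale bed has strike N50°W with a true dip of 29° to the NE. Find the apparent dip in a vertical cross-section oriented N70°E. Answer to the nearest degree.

26°

The section lies 60° from the strike.
tan(apparent dip) = tan 29° · sin 60° = 0.4800
α = arctan(0.4800) = 25.64°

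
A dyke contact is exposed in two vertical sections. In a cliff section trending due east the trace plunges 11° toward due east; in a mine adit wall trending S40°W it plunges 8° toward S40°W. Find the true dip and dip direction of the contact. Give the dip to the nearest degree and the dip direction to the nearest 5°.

The two traces are lines in the plane: v₁ = (sin 90°·cos 11°, cos 90°·cos 11°, −sin 11°), v₂ = (sin 220°·cos 8°, cos 220°·cos 8°, −sin 8°).
Cross product v₁ × v₂ gives the pole to the plane: n ∝ (0.145, -0.258, 0.745).
tan δ = √(n_x²+n_y²)/n_z = 0.296/0.745, so δ = 21.7°.
Dip direction = atan2(0.145, -0.258) = 151° (azimuth of n's horizontal projection).

true dip 22°, dip direction 150°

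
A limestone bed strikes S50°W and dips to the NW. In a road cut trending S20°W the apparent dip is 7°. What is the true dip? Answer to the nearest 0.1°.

13.8°

β = acute angle between strike S50°W and section S20°W = 30°.
tan(true dip) = tan 7° / sin 30° = 0.2456
δ = arctan(0.2456) = 13.80°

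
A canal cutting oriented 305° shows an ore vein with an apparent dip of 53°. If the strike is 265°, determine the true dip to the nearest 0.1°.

64.2°

The section is 40° from the strike.
tan(true dip) = tan 53° / sin 40° = 2.0645
true dip = arctan 2.0645 = 64.16°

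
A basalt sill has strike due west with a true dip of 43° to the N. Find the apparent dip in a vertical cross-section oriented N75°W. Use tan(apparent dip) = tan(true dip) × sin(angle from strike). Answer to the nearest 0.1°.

13.6°

The section lies 15° from the strike.
tan α = tan 43° × sin 15° = 0.9325 × 0.2588 = 0.2414
apparent dip = arctan 0.2414 = 13.57°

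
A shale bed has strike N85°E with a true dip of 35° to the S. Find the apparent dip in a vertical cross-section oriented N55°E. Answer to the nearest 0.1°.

The strike is N85°E and the section trends N55°E; the acute angle between them is β = 30°.
tan(apparent dip) = tan 35° · sin 30° = 0.3501
apparent dip = arctan 0.3501 = 19.30°

19.3°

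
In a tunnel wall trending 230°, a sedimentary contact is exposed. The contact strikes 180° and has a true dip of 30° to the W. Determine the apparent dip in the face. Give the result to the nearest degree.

Angle between strike (180°) and section (230°): β = 50°.
tan(apparent dip) = tan 30° · sin 50° = 0.4423
α = arctan(0.4423) = 23.86°

24°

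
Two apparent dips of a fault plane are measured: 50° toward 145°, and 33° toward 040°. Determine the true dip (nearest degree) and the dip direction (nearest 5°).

The two traces are lines in the plane: v₁ = (sin 145°·cos 50°, cos 145°·cos 50°, −sin 50°), v₂ = (sin 40°·cos 33°, cos 40°·cos 33°, −sin 33°).
The plane normal is n = v₁ × v₂ ∝ (0.779, -0.212, 0.521).
Dip δ = arctan(|n_h|/n_z) = arctan(0.807/0.521) = 57.2°.
Dip direction = azimuth of (n_x, n_y) = atan2(0.779, -0.212) = 105°.

true dip 57°, dip direction 105°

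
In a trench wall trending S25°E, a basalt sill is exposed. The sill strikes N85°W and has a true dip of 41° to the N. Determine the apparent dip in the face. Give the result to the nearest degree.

37°

The section lies 60° from the strike.
tan(apparent dip) = tan 41° · sin 60° = 0.7528
α = arctan(0.7528) = 36.97°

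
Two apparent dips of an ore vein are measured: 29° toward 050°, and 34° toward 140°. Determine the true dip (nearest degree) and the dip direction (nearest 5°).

true dip 41°, dip direction 100°

Represent each trace as a vector plunging at its apparent dip toward its trend (east-north-up frame): v₁ = (0.670, 0.562, -0.485), v₂ = (0.533, -0.635, -0.559).
The plane normal is n = v₁ × v₂ ∝ (0.622, -0.116, 0.725).
Dip δ = arctan(|n_h|/n_z) = arctan(0.633/0.725) = 41.1°.
Dip direction = azimuth of (n_x, n_y) = atan2(0.622, -0.116) = 101°.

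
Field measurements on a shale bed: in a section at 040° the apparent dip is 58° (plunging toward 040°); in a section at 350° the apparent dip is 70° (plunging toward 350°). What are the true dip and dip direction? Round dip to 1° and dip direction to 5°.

The two traces are lines in the plane: v₁ = (sin 40°·cos 58°, cos 40°·cos 58°, −sin 58°), v₂ = (sin 350°·cos 70°, cos 350°·cos 70°, −sin 70°).
The plane normal is n = v₁ × v₂ ∝ (-0.096, 0.370, 0.139).
True dip = arccos(n_z / |n|) = arccos(0.3411) = 70.1°.
The horizontal component of n points toward azimuth atan2(n_x, n_y) = 345°, the dip direction.

true dip 70°, dip direction 345°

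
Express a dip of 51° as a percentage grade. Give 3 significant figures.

123%

grade % = 100 × tan 51° = 100 × 1.2349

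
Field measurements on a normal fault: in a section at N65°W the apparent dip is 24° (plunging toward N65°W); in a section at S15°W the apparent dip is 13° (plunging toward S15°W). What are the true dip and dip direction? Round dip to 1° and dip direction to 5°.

Represent each trace as a vector plunging at its apparent dip toward its trend (east-north-up frame): v₁ = (-0.828, 0.386, -0.407), v₂ = (-0.252, -0.941, -0.225).
Cross product v₁ × v₂ gives the pole to the plane: n ∝ (-0.470, -0.084, 0.877).
True dip = arccos(n_z / |n|) = arccos(0.8784) = 28.6°.
Dip direction = azimuth of (n_x, n_y) = atan2(-0.470, -0.084) = 260°.

true dip 29°, dip direction 260°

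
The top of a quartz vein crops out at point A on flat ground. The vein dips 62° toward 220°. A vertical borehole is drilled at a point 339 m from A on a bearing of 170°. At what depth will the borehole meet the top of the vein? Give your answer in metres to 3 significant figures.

The hole lies 50° from the dip direction, so the down-dip offset is 339 × cos 50° = 217.90 m.
Depth = down-dip offset × tan(dip) = 217.90 × tan 62° = 217.90 × 1.8807
Depth = 409.82 m

410 m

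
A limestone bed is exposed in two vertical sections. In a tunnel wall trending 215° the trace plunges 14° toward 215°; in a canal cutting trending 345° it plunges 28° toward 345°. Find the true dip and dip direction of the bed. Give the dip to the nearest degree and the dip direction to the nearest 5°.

Represent each trace as a vector plunging at its apparent dip toward its trend (east-north-up frame): v₁ = (-0.557, -0.795, -0.242), v₂ = (-0.229, 0.853, -0.469).
n = v₁ × v₂ = (-0.579, 0.206, 0.656) (taken with n_z > 0).
True dip = arccos(n_z / |n|) = arccos(0.7297) = 43.1°.
The horizontal component of n points toward azimuth atan2(n_x, n_y) = 290°, the dip direction.

true dip 43°, dip direction 290°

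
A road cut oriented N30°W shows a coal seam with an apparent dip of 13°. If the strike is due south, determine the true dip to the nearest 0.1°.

24.8°

β = acute angle between strike due south and section N30°W = 30°.
tan δ = tan α / sin β = tan 13° / sin 30° = 0.2309 / 0.5000 = 0.4617
δ = arctan(0.4617) = 24.78°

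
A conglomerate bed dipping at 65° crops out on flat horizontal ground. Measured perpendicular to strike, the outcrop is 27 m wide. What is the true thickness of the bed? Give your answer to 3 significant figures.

24.5 m

True thickness t = w · sin(dip) = 27 × sin 65°
t = 27 × 0.9063 = 24.470 m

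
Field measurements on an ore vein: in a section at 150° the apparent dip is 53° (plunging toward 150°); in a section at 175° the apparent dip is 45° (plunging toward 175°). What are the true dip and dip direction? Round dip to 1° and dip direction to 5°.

true dip 55°, dip direction 130°

Each apparent-dip line lies in the plane. As unit vectors (x east, y north, z up), v₁ plunges 53°→150° and v₂ plunges 45°→175°.
Cross product v₁ × v₂ gives the pole to the plane: n ∝ (0.194, -0.164, 0.180).
tan δ = √(n_x²+n_y²)/n_z = 0.254/0.180, so δ = 54.7°.
Dip direction = azimuth of (n_x, n_y) = atan2(0.194, -0.164) = 130°.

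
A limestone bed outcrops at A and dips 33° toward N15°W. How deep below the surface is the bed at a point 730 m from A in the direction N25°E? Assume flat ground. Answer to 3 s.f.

363 m

The hole lies 40° from the dip direction, so the down-dip offset is 730 × cos 40° = 559.21 m.
Depth = down-dip offset × tan(dip) = 559.21 × tan 33° = 559.21 × 0.6494
Depth = 363.16 m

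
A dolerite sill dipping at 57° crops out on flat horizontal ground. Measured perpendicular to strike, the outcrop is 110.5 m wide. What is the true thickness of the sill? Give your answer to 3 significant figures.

True thickness t = w · sin(dip) = 110.5 × sin 57°
t = 110.5 × 0.8387 = 92.673 m

92.7 m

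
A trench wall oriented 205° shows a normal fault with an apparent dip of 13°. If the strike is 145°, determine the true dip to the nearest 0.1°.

The section is 60° from the strike.
tan(true dip) = tan 13° / sin 60° = 0.2666
δ = arctan(0.2666) = 14.93°

14.9°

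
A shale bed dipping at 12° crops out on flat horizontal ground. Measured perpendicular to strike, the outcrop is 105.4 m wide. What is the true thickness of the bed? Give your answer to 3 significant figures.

True thickness t = w · sin(dip) = 105.4 × sin 12°
t = 105.4 × 0.2079 = 21.914 m

21.9 m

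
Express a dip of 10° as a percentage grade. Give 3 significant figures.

grade % = 100 × tan 10° = 100 × 0.1763

17.6%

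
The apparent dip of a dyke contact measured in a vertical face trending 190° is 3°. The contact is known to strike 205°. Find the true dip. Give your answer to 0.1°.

11.4°

β = acute angle between strike 205° and section 190° = 15°.
tan δ = tan α / sin β = tan 3° / sin 15° = 0.0524 / 0.2588 = 0.2025
true dip = arctan 0.2025 = 11.45°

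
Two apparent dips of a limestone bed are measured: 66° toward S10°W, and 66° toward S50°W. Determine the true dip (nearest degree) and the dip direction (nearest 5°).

true dip 67°, dip direction 210°

Each apparent-dip line lies in the plane. As unit vectors (x east, y north, z up), v₁ plunges 66°→S10°W and v₂ plunges 66°→S50°W.
The plane normal is n = v₁ × v₂ ∝ (-0.127, -0.220, 0.106).
Dip δ = arctan(|n_h|/n_z) = arctan(0.254/0.106) = 67.3°.
The horizontal component of n points toward azimuth atan2(n_x, n_y) = 210°, the dip direction.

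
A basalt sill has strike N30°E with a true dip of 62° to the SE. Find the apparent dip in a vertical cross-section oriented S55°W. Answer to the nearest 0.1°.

38.5°

The strike is N30°E and the section trends S55°W; the acute angle between them is β = 25°.
tan(apparent dip) = tan 62° · sin 25° = 0.7948
apparent dip = arctan 0.7948 = 38.48°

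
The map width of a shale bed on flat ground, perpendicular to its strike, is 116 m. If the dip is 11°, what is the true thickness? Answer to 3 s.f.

22.1 m

True thickness t = w · sin(dip) = 116 × sin 11°
t = 116 × 0.1908 = 22.134 m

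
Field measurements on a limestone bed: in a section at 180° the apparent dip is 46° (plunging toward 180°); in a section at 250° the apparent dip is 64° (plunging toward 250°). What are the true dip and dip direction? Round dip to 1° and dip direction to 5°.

Represent each trace as a vector plunging at its apparent dip toward its trend (east-north-up frame): v₁ = (0.000, -0.695, -0.719), v₂ = (-0.412, -0.150, -0.899).
The plane normal is n = v₁ × v₂ ∝ (-0.517, -0.296, 0.286).
True dip = arccos(n_z / |n|) = arccos(0.4331) = 64.3°.
Dip direction = atan2(-0.517, -0.296) = 240° (azimuth of n's horizontal projection).

true dip 64°, dip direction 240°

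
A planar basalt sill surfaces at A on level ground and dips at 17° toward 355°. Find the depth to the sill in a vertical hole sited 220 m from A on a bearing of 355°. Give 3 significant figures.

The hole is directly down-dip from the outcrop, so the down-dip offset is 220 m.
Depth = down-dip offset × tan(dip) = 220.00 × tan 17° = 220.00 × 0.3057
Depth = 67.26 m

67.3 m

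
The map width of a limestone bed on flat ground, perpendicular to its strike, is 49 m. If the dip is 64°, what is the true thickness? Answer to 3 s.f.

True thickness t = w · sin(dip) = 49 × sin 64°
t = 49 × 0.8988 = 44.041 m

44.0 m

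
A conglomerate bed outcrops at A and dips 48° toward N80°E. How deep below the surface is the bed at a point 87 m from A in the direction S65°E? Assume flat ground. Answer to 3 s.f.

The hole lies 35° from the dip direction, so the down-dip offset is 87 × cos 35° = 71.27 m.
Depth = down-dip offset × tan(dip) = 71.27 × tan 48° = 71.27 × 1.1106
Depth = 79.15 m

79.1 m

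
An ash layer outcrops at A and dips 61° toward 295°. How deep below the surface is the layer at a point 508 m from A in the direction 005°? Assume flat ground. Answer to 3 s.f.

313 m

The hole lies 70° from the dip direction, so the down-dip offset is 508 × cos 70° = 173.75 m.
Depth = down-dip offset × tan(dip) = 173.75 × tan 61° = 173.75 × 1.8040
Depth = 313.45 m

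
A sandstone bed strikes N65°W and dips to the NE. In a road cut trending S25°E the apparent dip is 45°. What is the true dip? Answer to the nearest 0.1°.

The section is 40° from the strike.
tan δ = tan α / sin β = tan 45° / sin 40° = 1.0000 / 0.6428 = 1.5557
δ = arctan(1.5557) = 57.27°

57.3°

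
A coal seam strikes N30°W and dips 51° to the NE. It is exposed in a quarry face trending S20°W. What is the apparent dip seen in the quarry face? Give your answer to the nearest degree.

The section lies 50° from the strike.
tan(apparent dip) = tan 51° · sin 50° = 0.9460
α = arctan(0.9460) = 43.41°

43°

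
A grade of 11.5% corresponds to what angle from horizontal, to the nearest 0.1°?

tan θ = 11.5/100 = 0.1150
θ = arctan(0.1150) = 6.56°

6.6°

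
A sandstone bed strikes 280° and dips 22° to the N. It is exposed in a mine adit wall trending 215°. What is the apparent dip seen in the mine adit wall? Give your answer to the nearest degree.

20°

Angle between strike (280°) and section (215°): β = 65°.
tan(apparent dip) = tan 22° · sin 65° = 0.3662
α = arctan(0.3662) = 20.11°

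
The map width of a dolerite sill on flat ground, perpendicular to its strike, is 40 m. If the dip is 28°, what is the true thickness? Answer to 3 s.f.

True thickness t = w · sin(dip) = 40 × sin 28°
t = 40 × 0.4695 = 18.779 m

18.8 m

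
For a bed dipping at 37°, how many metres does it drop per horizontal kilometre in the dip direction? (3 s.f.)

drop per km = 1000 × tan 37° = 1000 × 0.7536

754 m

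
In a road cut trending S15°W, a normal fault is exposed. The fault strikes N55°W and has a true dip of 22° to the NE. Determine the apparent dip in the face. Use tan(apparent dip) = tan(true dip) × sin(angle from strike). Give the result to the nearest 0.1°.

The strike is N55°W and the section trends S15°W; the acute angle between them is β = 70°.
tan(apparent dip) = tan 22° · sin 70° = 0.3797
apparent dip = arctan 0.3797 = 20.79°

20.8°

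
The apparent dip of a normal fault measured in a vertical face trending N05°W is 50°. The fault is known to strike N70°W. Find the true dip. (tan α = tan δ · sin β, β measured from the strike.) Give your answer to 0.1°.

β = acute angle between strike N70°W and section N05°W = 65°.
tan(true dip) = tan 50° / sin 65° = 1.3150
δ = arctan(1.3150) = 52.75°

52.7°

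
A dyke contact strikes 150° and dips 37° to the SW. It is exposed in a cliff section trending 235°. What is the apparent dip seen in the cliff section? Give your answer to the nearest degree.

The strike is 150° and the section trends 235°; the acute angle between them is β = 85°.
tan α = tan 37° × sin 85° = 0.7536 × 0.9962 = 0.7507
α = arctan(0.7507) = 36.90°

37°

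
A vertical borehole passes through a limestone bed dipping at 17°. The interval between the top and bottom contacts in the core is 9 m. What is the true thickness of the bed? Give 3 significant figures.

8.61 m

True thickness t = h · cos(dip) = 9 × cos 17°
t = 9 × 0.9563 = 8.607 m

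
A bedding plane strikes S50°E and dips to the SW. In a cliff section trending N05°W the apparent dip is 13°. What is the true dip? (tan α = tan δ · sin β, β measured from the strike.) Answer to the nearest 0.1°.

18.1°

The section is 45° from the strike.
tan(true dip) = tan 13° / sin 45° = 0.3265
true dip = arctan 0.3265 = 18.08°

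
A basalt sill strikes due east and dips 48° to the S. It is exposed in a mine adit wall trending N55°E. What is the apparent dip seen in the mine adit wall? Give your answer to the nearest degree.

32°

Angle between strike (due east) and section (N55°E): β = 35°.
tan α = tan 48° × sin 35° = 1.1106 × 0.5736 = 0.6370
α = arctan(0.6370) = 32.50°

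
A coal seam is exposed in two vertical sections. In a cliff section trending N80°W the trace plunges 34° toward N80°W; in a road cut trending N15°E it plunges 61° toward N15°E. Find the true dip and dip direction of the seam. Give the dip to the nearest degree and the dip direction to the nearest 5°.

true dip 63°, dip direction 350°

Each apparent-dip line lies in the plane. As unit vectors (x east, y north, z up), v₁ plunges 34°→N80°W and v₂ plunges 61°→N15°E.
Cross product v₁ × v₂ gives the pole to the plane: n ∝ (-0.136, 0.784, 0.400).
Dip δ = arctan(|n_h|/n_z) = arctan(0.796/0.400) = 63.3°.
Dip direction = atan2(-0.136, 0.784) = 350° (azimuth of n's horizontal projection).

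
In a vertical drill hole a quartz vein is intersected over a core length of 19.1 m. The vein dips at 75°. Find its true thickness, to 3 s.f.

4.94 m

True thickness t = h · cos(dip) = 19.1 × cos 75°
t = 19.1 × 0.2588 = 4.943 m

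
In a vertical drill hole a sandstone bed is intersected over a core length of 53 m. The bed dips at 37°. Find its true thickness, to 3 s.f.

True thickness t = h · cos(dip) = 53 × cos 37°
t = 53 × 0.7986 = 42.328 m

42.3 m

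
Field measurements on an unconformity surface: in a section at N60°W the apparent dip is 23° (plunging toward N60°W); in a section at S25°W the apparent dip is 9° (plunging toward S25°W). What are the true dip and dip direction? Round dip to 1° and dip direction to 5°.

true dip 25°, dip direction 275°

Each apparent-dip line lies in the plane. As unit vectors (x east, y north, z up), v₁ plunges 23°→N60°W and v₂ plunges 9°→S25°W.
Cross product v₁ × v₂ gives the pole to the plane: n ∝ (-0.422, 0.038, 0.906).
Dip δ = arctan(|n_h|/n_z) = arctan(0.424/0.906) = 25.1°.
Dip direction = azimuth of (n_x, n_y) = atan2(-0.422, 0.038) = 275°.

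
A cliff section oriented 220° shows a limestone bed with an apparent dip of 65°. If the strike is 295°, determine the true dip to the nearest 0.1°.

65.8°

β = acute angle between strike 295° and section 220° = 75°.
tan δ = tan α / sin β = tan 65° / sin 75° = 2.1445 / 0.9659 = 2.2202
δ = arctan(2.2202) = 65.75°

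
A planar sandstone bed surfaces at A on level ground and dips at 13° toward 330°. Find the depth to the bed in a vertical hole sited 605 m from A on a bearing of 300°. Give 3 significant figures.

The hole lies 30° from the dip direction, so the down-dip offset is 605 × cos 30° = 523.95 m.
Depth = down-dip offset × tan(dip) = 523.95 × tan 13° = 523.95 × 0.2309
Depth = 120.96 m

121 m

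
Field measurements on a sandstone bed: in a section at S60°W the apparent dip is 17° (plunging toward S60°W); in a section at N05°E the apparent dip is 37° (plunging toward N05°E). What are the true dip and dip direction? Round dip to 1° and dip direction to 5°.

true dip 50°, dip direction 315°

Represent each trace as a vector plunging at its apparent dip toward its trend (east-north-up frame): v₁ = (-0.828, -0.478, -0.292), v₂ = (0.070, 0.796, -0.602).
Cross product v₁ × v₂ gives the pole to the plane: n ∝ (-0.520, 0.519, 0.626).
True dip = arccos(n_z / |n|) = arccos(0.6483) = 49.6°.
The horizontal component of n points toward azimuth atan2(n_x, n_y) = 315°, the dip direction.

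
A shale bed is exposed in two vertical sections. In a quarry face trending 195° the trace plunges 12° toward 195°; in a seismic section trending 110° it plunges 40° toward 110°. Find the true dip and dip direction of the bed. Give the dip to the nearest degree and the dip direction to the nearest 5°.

true dip 40°, dip direction 120°

Each apparent-dip line lies in the plane. As unit vectors (x east, y north, z up), v₁ plunges 12°→195° and v₂ plunges 40°→110°.
n = v₁ × v₂ = (0.553, -0.312, 0.746) (taken with n_z > 0).
tan δ = √(n_x²+n_y²)/n_z = 0.635/0.746, so δ = 40.4°.
Dip direction = atan2(0.553, -0.312) = 119° (azimuth of n's horizontal projection).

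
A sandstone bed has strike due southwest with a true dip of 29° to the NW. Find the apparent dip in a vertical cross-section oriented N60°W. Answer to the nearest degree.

The strike is due southwest and the section trends N60°W; the acute angle between them is β = 75°.
tan(apparent dip) = tan 29° · sin 75° = 0.5354
α = arctan(0.5354) = 28.17°

28°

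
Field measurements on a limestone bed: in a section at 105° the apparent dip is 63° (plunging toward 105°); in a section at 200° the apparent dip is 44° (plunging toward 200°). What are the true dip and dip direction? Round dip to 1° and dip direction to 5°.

Represent each trace as a vector plunging at its apparent dip toward its trend (east-north-up frame): v₁ = (0.439, -0.118, -0.891), v₂ = (-0.246, -0.676, -0.695).
n = v₁ × v₂ = (0.521, -0.524, 0.325) (taken with n_z > 0).
True dip = arccos(n_z / |n|) = arccos(0.4031) = 66.2°.
Dip direction = azimuth of (n_x, n_y) = atan2(0.521, -0.524) = 135°.

true dip 66°, dip direction 135°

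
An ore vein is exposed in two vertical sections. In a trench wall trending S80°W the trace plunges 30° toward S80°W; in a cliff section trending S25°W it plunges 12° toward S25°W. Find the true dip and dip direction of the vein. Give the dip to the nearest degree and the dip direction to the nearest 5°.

true dip 31°, dip direction 275°

The two traces are lines in the plane: v₁ = (sin 260°·cos 30°, cos 260°·cos 30°, −sin 30°), v₂ = (sin 205°·cos 12°, cos 205°·cos 12°, −sin 12°).
Cross product v₁ × v₂ gives the pole to the plane: n ∝ (-0.412, 0.029, 0.694).
tan δ = √(n_x²+n_y²)/n_z = 0.413/0.694, so δ = 30.8°.
Dip direction = azimuth of (n_x, n_y) = atan2(-0.412, 0.029) = 274°.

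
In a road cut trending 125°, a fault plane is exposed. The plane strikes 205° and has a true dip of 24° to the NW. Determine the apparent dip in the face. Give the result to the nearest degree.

The strike is 205° and the section trends 125°; the acute angle between them is β = 80°.
tan α = tan 24° × sin 80° = 0.4452 × 0.9848 = 0.4385
apparent dip = arctan 0.4385 = 23.68°

24°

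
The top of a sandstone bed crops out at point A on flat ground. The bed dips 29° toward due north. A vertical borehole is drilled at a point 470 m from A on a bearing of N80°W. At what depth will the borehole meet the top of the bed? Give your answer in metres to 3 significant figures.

45.2 m

The hole lies 80° from the dip direction, so the down-dip offset is 470 × cos 80° = 81.61 m.
Depth = down-dip offset × tan(dip) = 81.61 × tan 29° = 81.61 × 0.5543
Depth = 45.24 m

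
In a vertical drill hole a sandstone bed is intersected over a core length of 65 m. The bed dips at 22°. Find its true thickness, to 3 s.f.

True thickness t = h · cos(dip) = 65 × cos 22°
t = 65 × 0.9272 = 60.267 m

60.3 m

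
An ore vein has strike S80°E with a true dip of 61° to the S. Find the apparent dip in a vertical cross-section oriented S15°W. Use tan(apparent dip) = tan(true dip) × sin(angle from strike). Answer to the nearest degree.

61°

Angle between strike (S80°E) and section (S15°W): β = 85°.
tan(apparent dip) = tan 61° · sin 85° = 1.7972
apparent dip = arctan 1.7972 = 60.91°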